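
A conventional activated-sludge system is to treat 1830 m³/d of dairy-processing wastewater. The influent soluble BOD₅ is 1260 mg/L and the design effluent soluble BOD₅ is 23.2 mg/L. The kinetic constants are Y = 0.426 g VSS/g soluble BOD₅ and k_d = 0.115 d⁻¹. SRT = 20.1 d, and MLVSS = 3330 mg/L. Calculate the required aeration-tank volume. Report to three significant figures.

V ≈ 1760 m³

From the SRT design equation V = Y Q (S₀−S) θ_c / [X (1 + k_d θ_c)] = 0.426 × 1830 × (1260 − 23.2) × 20.1 / [3330 × (1 + 0.115 × 20.1)] = 1.94×10^7 / 11027 = 1757 m³.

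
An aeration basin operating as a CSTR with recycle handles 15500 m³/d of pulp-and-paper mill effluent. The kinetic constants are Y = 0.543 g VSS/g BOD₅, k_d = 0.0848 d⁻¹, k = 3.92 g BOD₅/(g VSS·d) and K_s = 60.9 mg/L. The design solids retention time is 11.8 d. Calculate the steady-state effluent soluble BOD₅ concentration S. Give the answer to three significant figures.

From the Monod/SRT balance for a CMAS, S = K_s·(1+k_d θ_c)/[θ_c·(Y k − k_d) − 1] = 60.9 × (1 + 0.0848 × 11.8) / [11.8 × (0.543 × 3.92 − 0.0848) − 1] = 121.8 / 23.12 = 5.271 mg/L.

S ≈ 5.27 mg/L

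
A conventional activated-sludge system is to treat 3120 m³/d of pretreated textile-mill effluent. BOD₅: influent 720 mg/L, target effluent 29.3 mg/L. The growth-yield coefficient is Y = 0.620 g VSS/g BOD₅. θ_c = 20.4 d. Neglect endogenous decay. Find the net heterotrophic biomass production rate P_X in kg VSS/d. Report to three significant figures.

P_X ≈ 1340 kg VSS/d

With endogenous decay neglected, the observed yield equals the true yield: Y_obs = Y = 0.620 g VSS/g BOD₅.
ΔS = 720 − 29.3 = 690.7 mg/L, so the substrate removal rate is 3120 × 690.7/1000 = 2155 kg BOD₅/d.
So the net sludge growth is P_X = 0.6200 × 2155 = 1336 kg VSS/d.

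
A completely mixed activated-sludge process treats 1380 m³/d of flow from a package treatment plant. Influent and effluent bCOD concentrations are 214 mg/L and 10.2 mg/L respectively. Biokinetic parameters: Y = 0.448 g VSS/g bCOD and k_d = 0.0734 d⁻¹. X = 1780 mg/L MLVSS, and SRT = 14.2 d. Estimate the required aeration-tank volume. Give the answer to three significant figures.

From the SRT design equation V = Y Q (S₀−S) θ_c / [X (1 + k_d θ_c)] = 0.448 × 1380 × (214 − 10.2) × 14.2 / [1780 × (1 + 0.0734 × 14.2)] = 1.79×10^6 / 3635 = 492.2 m³.

V ≈ 492 m³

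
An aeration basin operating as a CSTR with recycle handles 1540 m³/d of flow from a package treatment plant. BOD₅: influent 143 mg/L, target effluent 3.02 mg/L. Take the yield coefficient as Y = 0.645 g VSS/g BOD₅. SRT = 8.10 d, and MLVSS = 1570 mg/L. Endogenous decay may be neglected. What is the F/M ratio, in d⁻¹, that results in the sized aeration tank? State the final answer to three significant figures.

F/M ≈ 0.196 d⁻¹

V·X = Y·Q·ΔS·θ_c gives V = 0.645 × 1540 × (143 − 3.02) × 8.10 / 1570 = 717.4 m³.
F/M = Q·S₀ / (V·X) = 1540 × 143 / (717.4 × 1570) = 0.1955 g BOD₅·(g VSS·d)⁻¹.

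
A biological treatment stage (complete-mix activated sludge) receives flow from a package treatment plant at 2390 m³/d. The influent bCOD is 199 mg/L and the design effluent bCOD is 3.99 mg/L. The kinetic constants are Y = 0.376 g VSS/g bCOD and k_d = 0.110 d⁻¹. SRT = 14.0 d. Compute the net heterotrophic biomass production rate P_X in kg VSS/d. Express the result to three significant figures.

P_X ≈ 69.0 kg VSS/d

Correct the yield for decay: Y_obs = Y/(1 + k_d θ_c) = 0.376 / (1 + 0.110 × 14.0) = 0.376 / 2.540 = 0.1480.
ΔS = 199 − 3.99 = 195.0 mg/L, so the substrate removal rate is 2390 × 195.0/1000 = 466.1 kg bCOD/d.
Biomass produced: P_X = Y_obs·Q·ΔS = 0.1480 × 466.1 ≈ 68.99 kg VSS/d.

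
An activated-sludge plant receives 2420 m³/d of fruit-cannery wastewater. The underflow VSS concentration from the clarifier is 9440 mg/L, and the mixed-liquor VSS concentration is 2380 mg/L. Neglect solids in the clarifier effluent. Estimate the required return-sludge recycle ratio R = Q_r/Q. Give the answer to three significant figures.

Solids balance on the clarifier gives (1+R)X = R·X_r, so R = X/(X_r − X) = 2380 / (9440 − 2380) = 0.3371.

R ≈ 0.337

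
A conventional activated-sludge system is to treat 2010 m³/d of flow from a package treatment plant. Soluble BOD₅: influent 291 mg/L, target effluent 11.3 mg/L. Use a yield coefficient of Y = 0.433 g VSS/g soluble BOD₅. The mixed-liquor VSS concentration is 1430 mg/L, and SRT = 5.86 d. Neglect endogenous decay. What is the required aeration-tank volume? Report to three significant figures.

V ≈ 998 m³

With k_d = 0 the design equation reduces to V = Y Q (S₀−S) θ_c / X = 0.433 × 2010 × (291 − 11.3) × 5.86 / 1430 = 997.6 m³.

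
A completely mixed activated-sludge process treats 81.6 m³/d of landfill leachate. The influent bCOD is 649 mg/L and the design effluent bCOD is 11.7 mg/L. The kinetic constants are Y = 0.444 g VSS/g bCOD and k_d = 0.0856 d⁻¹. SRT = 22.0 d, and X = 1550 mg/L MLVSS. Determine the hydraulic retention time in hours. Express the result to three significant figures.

τ ≈ 33.4 h

From the SRT design equation V = Y Q (S₀−S) θ_c / [X (1 + k_d θ_c)] = 0.444 × 81.6 × (649 − 11.7) × 22.0 / [1550 × (1 + 0.0856 × 22.0)] = 5.08×10^5 / 4469 = 113.7 m³.
τ = V/Q = 113.7/81.6 = 1.393 d, or 33.43 h.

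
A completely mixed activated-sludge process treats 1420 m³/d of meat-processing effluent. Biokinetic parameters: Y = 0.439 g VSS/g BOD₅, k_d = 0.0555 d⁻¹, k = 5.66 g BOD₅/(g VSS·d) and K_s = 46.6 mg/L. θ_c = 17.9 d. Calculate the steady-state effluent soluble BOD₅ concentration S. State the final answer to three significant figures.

S ≈ 2.19 mg/L

Effluent substrate depends only on kinetics and SRT: S = K_s(1 + k_d θ_c) / [θ_c(Yk − k_d) − 1] = 46.6 × (1 + 0.0555 × 17.9) / [17.9 × (0.439 × 5.66 − 0.0555) − 1] = 92.89 / 42.48 = 2.187 mg/L.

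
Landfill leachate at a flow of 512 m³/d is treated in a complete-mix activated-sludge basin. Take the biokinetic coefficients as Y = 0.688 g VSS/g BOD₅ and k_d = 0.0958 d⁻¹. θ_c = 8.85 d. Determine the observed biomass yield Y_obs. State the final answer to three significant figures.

Y_obs ≈ 0.372 g VSS/g BOD₅

Correct the yield for decay: Y_obs = Y/(1 + k_d θ_c) = 0.688 / (1 + 0.0958 × 8.85) = 0.688 / 1.848 = 0.3723.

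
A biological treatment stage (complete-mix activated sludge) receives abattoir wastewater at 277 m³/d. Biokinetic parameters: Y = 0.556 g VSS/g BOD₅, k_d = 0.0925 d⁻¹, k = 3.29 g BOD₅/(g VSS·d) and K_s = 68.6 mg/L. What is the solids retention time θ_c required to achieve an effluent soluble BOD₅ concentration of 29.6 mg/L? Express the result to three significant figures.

At the target effluent, Y k S/(K_s+S) = 0.556×3.29×29.6/98.20 = 0.5514 d⁻¹.
Then 1/θ_c = μ − k_d = 0.5514 − 0.0925 = 0.4589 d⁻¹, giving θ_c = 2.179 d.

θ_c ≈ 2.18 d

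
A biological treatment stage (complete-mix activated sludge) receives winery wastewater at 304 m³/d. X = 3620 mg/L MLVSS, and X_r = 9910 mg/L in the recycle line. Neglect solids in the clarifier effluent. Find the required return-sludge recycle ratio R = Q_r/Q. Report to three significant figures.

R ≈ 0.576

Solids balance on the clarifier gives (1+R)X = R·X_r, so R = X/(X_r − X) = 3620 / (9910 − 3620) = 0.5755.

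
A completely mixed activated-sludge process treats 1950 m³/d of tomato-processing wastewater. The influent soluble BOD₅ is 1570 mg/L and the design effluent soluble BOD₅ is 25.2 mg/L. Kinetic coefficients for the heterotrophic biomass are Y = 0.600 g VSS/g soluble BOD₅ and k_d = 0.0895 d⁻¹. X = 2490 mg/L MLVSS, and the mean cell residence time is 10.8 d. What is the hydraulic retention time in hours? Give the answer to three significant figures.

τ ≈ 49.1 h

Steady-state biomass mass balance: V·X·(1 + k_d·θ_c) = Y·Q·(S₀ − S)·θ_c, so V = 0.600 × 1950 × (1570 − 25.2) × 10.8 / [2490 × (1 + 0.0895 × 10.8)] = 1.95×10^7 / 4897 = 3986 m³.
HRT = V/Q = 3986 m³ / 1950 m³·d⁻¹ = 2.044 d × 24 = 49.06 h.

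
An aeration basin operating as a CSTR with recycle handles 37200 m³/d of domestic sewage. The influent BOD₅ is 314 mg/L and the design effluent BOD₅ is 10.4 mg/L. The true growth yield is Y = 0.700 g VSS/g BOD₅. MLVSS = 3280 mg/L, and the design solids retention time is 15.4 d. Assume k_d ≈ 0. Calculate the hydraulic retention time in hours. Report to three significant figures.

τ ≈ 23.9 h

With k_d = 0 the design equation reduces to V = Y Q (S₀−S) θ_c / X = 0.700 × 37200 × (314 − 10.4) × 15.4 / 3280 = 37118 m³.
Hydraulic retention time τ = V/Q = 37118 / 37200 = 0.9978 d = 23.95 h.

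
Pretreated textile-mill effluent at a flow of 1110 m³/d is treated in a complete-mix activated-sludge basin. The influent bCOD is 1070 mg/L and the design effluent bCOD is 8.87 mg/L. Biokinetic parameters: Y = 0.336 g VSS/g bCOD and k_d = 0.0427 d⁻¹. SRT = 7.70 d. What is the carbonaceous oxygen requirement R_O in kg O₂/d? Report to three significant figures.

Y_obs = Y / (1 + k_d θ_c) = 0.336 / (1 + 0.0427 × 7.70) = 0.336 / 1.329 = 0.2529.
ΔS = 1070 − 8.87 = 1061 mg/L, so the substrate removal rate is 1110 × 1061/1000 = 1178 kg bCOD/d.
Net sludge production P_X = 0.2529 × 1178 = 297.8 kg VSS/d.
R_O = Q·(S₀ − S) − 1.42·P_X = 1178 − 1.42 × 297.8 = 754.9 kg O₂/d.

R_O ≈ 755 kg O₂/d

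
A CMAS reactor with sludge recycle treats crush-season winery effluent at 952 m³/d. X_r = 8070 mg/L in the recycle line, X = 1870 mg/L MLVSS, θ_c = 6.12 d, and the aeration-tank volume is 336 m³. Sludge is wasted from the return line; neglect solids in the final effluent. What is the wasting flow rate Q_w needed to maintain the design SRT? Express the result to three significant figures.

θ_c = V·X/(Q_w·X_r) when wasting from the recycle, so Q_w = V·X/(θ_c·X_r) = 336.0 × 1870 / (6.12 × 8070) = 12.72 m³/d.

Q_w ≈ 12.7 m³/d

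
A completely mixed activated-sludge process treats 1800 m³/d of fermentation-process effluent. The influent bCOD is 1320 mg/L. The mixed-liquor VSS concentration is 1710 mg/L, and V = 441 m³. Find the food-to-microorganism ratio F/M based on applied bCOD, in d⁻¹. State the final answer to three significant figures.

F/M ≈ 3.15 d⁻¹

Food-to-microorganism ratio F/M = Q S₀ / (V X) = 1800 × 1320 / (441.0 × 1710) = 3.151 d⁻¹.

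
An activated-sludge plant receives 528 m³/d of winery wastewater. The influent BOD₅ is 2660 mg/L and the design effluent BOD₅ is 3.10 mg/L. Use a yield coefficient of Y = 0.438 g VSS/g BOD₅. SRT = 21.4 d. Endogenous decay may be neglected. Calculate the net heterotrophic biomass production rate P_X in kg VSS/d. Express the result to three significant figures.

With endogenous decay neglected, the observed yield equals the true yield: Y_obs = Y = 0.438 g VSS/g BOD₅.
Q·(S₀ − S) = 528 × (2660 − 3.10) × 10⁻³ = 1403 kg/d removed.
Net biomass production P_X = Y_obs × Q·(S₀ − S) = 0.4380 × 1403 = 614.4 kg VSS/d.

P_X ≈ 614 kg VSS/d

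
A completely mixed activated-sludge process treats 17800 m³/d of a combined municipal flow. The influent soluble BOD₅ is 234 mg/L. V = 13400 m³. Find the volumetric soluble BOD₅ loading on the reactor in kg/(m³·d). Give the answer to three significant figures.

L_v ≈ 0.311 kg soluble BOD₅/(m³·d)

Applied soluble BOD₅ load per unit volume = Q·S₀/V = (17800 × 234/1000)/13400 = 0.3108 kg soluble BOD₅·m⁻³·d⁻¹.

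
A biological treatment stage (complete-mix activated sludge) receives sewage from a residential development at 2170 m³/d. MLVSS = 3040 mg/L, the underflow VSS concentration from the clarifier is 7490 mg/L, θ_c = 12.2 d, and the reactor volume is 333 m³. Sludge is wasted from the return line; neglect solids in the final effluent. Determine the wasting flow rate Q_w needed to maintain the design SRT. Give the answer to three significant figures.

Q_w ≈ 11.1 m³/d

Q_w = (V·X)/(θ_c X_r) = 333.0 × 3040 / (12.2 × 7490) = 11.08 m³/d.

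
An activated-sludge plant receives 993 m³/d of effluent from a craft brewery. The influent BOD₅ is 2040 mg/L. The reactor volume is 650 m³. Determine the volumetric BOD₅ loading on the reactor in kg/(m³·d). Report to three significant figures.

L_v ≈ 3.12 kg BOD₅/(m³·d)

Applied BOD₅ load per unit volume = Q·S₀/V = (993 × 2040/1000)/650.0 = 3.116 kg BOD₅·m⁻³·d⁻¹.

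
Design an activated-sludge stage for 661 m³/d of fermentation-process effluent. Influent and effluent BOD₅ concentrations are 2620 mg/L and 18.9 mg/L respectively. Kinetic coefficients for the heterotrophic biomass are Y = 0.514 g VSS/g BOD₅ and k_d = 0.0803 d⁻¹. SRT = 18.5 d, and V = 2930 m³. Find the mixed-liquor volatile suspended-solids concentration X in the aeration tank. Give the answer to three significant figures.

X ≈ 2240 mg/L

From V·X·(1 + k_d·θ_c) = Y·Q·(S₀ − S)·θ_c: X = 0.514 × 661 × (2620 − 18.9) × 18.5 / [2930 × (1 + 0.0803 × 18.5)] = 2245 mg/L.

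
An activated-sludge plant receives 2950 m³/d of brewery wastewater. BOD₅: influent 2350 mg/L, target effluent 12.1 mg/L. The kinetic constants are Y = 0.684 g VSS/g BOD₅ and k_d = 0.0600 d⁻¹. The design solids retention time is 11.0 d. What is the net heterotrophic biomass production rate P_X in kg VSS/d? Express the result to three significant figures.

P_X ≈ 2840 kg VSS/d

Observed yield with endogenous decay: Y_obs = Y / (1 + k_d·θ_c) = 0.684 / (1 + 0.0600 × 11.0) = 0.684 / 1.660 = 0.4120 g VSS/g BOD₅.
Substrate removed = Q·(S₀ − S) = 2950 m³/d × (2350 − 12.1) g/m³ = 6.9×10^6 g/d = 6897 kg/d.
Biomass produced: P_X = Y_obs·Q·ΔS = 0.4120 × 6897 ≈ 2842 kg VSS/d.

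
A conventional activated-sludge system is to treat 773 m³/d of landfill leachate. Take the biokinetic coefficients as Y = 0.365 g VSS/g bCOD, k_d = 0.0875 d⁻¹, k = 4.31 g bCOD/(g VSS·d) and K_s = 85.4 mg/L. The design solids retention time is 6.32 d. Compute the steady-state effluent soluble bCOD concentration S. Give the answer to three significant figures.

For a completely mixed reactor with recycle the Lawrence–McCarty relation gives S = K_s·(1 + k_d·θ_c) / [θ_c·(Y·k − k_d) − 1] = 85.4 × (1 + 0.0875 × 6.32) / [6.32 × (0.365 × 4.31 − 0.0875) − 1] = 132.6 / 8.389 = 15.81 mg/L.

S ≈ 15.8 mg/L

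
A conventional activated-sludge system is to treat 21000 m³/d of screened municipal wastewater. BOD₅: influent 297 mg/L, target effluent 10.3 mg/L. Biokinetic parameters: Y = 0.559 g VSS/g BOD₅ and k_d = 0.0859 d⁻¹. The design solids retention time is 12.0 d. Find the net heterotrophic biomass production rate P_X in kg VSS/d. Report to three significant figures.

Y_obs = Y / (1 + k_d θ_c) = 0.559 / (1 + 0.0859 × 12.0) = 0.559 / 2.031 = 0.2753.
Substrate removed = Q·(S₀ − S) = 21000 m³/d × (297 − 10.3) g/m³ = 6.02×10^6 g/d = 6021 kg/d.
Biomass produced: P_X = Y_obs·Q·ΔS = 0.2753 × 6021 ≈ 1657 kg VSS/d.

P_X ≈ 1660 kg VSS/d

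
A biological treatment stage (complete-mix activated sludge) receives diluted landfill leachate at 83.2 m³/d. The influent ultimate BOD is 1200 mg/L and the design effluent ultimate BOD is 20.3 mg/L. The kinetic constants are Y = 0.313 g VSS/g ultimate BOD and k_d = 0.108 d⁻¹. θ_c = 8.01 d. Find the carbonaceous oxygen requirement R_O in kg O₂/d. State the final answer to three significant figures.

R_O ≈ 74.8 kg O₂/d

Correct the yield for decay: Y_obs = Y/(1 + k_d θ_c) = 0.313 / (1 + 0.108 × 8.01) = 0.313 / 1.865 = 0.1678.
Mass of ultimate BOD removed per day: Q(S₀ − S) = 83.2 × 1180 g/m³ = 98.15 kg/d.
Net sludge production P_X = 0.1678 × 98.15 = 16.47 kg VSS/d.
R_O = Q·(S₀ − S) − 1.42·P_X = 98.15 − 1.42 × 16.47 = 74.76 kg O₂/d.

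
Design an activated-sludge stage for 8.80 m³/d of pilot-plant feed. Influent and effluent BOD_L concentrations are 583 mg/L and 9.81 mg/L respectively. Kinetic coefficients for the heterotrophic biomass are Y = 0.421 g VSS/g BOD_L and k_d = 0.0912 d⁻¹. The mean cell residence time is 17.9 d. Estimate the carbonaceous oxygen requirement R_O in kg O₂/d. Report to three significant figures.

Correct the yield for decay: Y_obs = Y/(1 + k_d θ_c) = 0.421 / (1 + 0.0912 × 17.9) = 0.421 / 2.632 = 0.1599.
Substrate removed = Q·(S₀ − S) = 8.80 m³/d × (583 − 9.81) g/m³ = 5.04×10^3 g/d = 5.044 kg/d.
Net sludge production P_X = 0.1599 × 5.044 = 0.8067 kg VSS/d.
Carbonaceous O₂ demand = substrate oxidised − cell-mass equivalent = 5.044 − 1.42 × 0.8067 = 3.899 kg O₂/d.

R_O ≈ 3.90 kg O₂/d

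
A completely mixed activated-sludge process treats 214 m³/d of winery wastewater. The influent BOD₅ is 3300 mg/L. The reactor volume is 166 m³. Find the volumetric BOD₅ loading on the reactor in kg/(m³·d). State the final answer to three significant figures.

L_v ≈ 4.25 kg BOD₅/(m³·d)

Volumetric loading L_v = Q·S₀ / V = 214 × 3300 g/m³ / 166.0 m³ = 4254 g/(m³·d) = 4.254 kg BOD₅/(m³·d).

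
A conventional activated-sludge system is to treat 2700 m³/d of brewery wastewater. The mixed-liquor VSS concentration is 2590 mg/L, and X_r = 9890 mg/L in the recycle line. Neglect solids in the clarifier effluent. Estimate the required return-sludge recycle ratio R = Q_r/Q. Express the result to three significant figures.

R ≈ 0.355

Mass balance around the secondary clarifier (neglecting effluent solids): R = X / (X_r − X) = 2590 / (9890 − 2590) = 0.3548.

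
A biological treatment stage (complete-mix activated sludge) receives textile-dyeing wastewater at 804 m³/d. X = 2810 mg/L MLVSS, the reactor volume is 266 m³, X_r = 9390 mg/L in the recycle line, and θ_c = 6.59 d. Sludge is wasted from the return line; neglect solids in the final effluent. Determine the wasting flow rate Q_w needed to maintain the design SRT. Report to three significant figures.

Q_w = (V·X)/(θ_c X_r) = 266.0 × 2810 / (6.59 × 9390) = 12.08 m³/d.

Q_w ≈ 12.1 m³/d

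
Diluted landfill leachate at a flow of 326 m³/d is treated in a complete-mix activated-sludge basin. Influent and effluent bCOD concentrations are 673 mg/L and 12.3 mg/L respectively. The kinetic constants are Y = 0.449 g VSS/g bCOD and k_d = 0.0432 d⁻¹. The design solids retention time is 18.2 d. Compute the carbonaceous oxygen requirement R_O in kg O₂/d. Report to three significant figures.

R_O ≈ 139 kg O₂/d

Observed yield with endogenous decay: Y_obs = Y / (1 + k_d·θ_c) = 0.449 / (1 + 0.0432 × 18.2) = 0.449 / 1.786 = 0.2514 g VSS/g bCOD.
Mass of bCOD removed per day: Q(S₀ − S) = 326 × 660.7 g/m³ = 215.4 kg/d.
Biomass synthesised: P_X = Y_obs × 215.4 = 54.14 kg VSS/d.
Carbonaceous O₂ demand = substrate oxidised − cell-mass equivalent = 215.4 − 1.42 × 54.14 = 138.5 kg O₂/d.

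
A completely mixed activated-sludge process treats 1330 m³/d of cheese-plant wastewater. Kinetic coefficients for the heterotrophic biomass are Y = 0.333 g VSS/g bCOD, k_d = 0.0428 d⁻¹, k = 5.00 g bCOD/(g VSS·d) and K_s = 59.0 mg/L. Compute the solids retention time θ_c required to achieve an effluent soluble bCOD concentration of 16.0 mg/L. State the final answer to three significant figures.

θ_c ≈ 3.20 d

Specific growth rate at S = 16.0 mg/L: μ = YkS/(K_s+S) = 0.333·5.00·16.0/(59.0+16.0) = 0.3552 d⁻¹.
θ_c = 1/(μ − k_d) = 1/(0.3552 − 0.0428) = 1/0.3124 = 3.201 d.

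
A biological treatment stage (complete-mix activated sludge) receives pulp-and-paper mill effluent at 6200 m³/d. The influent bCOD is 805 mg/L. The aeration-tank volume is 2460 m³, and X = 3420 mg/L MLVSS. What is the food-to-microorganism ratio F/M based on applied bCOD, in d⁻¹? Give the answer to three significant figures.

F/M ≈ 0.593 d⁻¹

F/M = applied load / biomass = Q·S₀/(V·X) = 6200 × 805 / (2460 × 3420) = 0.5932 d⁻¹.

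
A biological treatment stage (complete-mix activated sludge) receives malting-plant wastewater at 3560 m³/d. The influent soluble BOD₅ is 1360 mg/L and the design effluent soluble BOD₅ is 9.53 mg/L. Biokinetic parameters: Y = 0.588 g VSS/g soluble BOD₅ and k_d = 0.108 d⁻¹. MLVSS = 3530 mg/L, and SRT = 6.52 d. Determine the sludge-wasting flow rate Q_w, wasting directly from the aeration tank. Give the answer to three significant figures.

Q_w ≈ 470 m³/d

Steady-state biomass mass balance: V·X·(1 + k_d·θ_c) = Y·Q·(S₀ − S)·θ_c, so V = 0.588 × 3560 × (1360 − 9.53) × 6.52 / [3530 × (1 + 0.108 × 6.52)] = 1.84×10^7 / 6016 = 3064 m³.
For wasting at MLVSS concentration, Q_w = V/θ_c = 3064/6.52 = 469.9 m³/d.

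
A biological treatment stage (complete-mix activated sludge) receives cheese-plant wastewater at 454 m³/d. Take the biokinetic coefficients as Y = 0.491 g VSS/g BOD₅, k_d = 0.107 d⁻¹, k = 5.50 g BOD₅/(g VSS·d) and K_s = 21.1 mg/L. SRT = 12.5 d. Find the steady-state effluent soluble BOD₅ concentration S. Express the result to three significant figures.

For a completely mixed reactor with recycle the Lawrence–McCarty relation gives S = K_s·(1 + k_d·θ_c) / [θ_c·(Y·k − k_d) − 1] = 21.1 × (1 + 0.107 × 12.5) / [12.5 × (0.491 × 5.50 − 0.107) − 1] = 49.32 / 31.42 = 1.570 mg/L.

S ≈ 1.57 mg/L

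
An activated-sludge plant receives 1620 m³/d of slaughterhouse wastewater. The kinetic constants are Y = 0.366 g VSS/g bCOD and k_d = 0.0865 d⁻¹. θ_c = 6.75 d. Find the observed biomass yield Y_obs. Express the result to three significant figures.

Y_obs = Y / (1 + k_d θ_c) = 0.366 / (1 + 0.0865 × 6.75) = 0.366 / 1.584 = 0.2311.

Y_obs ≈ 0.231 g VSS/g bCOD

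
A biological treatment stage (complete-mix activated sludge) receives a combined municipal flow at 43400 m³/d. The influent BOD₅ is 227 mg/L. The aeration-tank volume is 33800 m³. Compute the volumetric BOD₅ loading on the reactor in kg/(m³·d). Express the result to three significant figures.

Applied BOD₅ load per unit volume = Q·S₀/V = (43400 × 227/1000)/33800 = 0.2915 kg BOD₅·m⁻³·d⁻¹.

L_v ≈ 0.291 kg BOD₅/(m³·d)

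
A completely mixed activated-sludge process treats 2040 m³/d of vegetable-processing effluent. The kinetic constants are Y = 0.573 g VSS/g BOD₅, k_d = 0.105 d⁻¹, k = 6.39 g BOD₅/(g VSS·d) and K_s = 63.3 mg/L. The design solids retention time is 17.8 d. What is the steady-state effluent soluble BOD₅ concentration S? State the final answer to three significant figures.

S ≈ 2.91 mg/L

For a completely mixed reactor with recycle the Lawrence–McCarty relation gives S = K_s·(1 + k_d·θ_c) / [θ_c·(Y·k − k_d) − 1] = 63.3 × (1 + 0.105 × 17.8) / [17.8 × (0.573 × 6.39 − 0.105) − 1] = 181.6 / 62.31 = 2.915 mg/L.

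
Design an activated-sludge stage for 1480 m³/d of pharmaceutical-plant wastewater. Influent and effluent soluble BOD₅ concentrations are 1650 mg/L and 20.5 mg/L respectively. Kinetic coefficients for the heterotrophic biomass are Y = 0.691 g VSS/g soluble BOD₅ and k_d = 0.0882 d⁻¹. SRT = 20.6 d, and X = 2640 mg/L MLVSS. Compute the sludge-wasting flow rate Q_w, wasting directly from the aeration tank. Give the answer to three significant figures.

Steady-state biomass mass balance: V·X·(1 + k_d·θ_c) = Y·Q·(S₀ − S)·θ_c, so V = 0.691 × 1480 × (1650 − 20.5) × 20.6 / [2640 × (1 + 0.0882 × 20.6)] = 3.43×10^7 / 7437 = 4616 m³.
Wasting from the aeration tank: Q_w = V / θ_c = 4616 / 20.6 = 224.1 m³/d.

Q_w ≈ 224 m³/d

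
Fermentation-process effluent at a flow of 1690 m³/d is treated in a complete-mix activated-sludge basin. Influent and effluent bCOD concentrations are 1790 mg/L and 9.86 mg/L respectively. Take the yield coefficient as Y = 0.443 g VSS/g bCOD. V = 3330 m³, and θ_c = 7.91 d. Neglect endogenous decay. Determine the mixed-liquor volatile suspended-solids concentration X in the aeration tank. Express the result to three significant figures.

Without decay, X = Y Q (S₀−S) θ_c / V = 0.443 × 1690 × (1790 − 9.86) × 7.91 / 3330 = 3166 mg/L.

X ≈ 3170 mg/L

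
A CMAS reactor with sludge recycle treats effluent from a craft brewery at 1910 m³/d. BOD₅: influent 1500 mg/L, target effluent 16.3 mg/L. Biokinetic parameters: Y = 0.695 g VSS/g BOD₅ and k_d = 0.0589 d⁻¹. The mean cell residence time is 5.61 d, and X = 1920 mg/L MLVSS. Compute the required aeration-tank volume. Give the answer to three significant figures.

V ≈ 4330 m³

Steady-state biomass mass balance: V·X·(1 + k_d·θ_c) = Y·Q·(S₀ − S)·θ_c, so V = 0.695 × 1910 × (1500 − 16.3) × 5.61 / [1920 × (1 + 0.0589 × 5.61)] = 1.1×10^7 / 2554 = 4325 m³.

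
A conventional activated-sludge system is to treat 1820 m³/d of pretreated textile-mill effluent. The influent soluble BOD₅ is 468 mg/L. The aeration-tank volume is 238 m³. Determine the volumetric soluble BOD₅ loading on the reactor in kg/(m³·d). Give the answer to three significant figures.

L_v ≈ 3.58 kg soluble BOD₅/(m³·d)

Volumetric loading L_v = Q·S₀ / V = 1820 × 468 g/m³ / 238.0 m³ = 3579 g/(m³·d) = 3.579 kg soluble BOD₅/(m³·d).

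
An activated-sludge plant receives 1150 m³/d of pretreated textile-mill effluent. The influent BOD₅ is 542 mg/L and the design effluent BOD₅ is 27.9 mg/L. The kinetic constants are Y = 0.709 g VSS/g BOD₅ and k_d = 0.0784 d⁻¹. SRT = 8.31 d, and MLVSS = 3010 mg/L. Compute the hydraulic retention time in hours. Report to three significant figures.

τ ≈ 14.6 h

From the SRT design equation V = Y Q (S₀−S) θ_c / [X (1 + k_d θ_c)] = 0.709 × 1150 × (542 − 27.9) × 8.31 / [3010 × (1 + 0.0784 × 8.31)] = 3.48×10^6 / 4971 = 700.7 m³.
τ = V/Q = 700.7/1150 = 0.6093 d, or 14.62 h.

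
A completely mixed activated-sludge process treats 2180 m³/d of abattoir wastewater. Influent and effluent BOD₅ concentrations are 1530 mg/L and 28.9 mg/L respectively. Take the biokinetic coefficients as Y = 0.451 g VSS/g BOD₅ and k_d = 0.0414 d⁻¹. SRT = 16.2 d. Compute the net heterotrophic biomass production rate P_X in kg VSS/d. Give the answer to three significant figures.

P_X ≈ 883 kg VSS/d

Correct the yield for decay: Y_obs = Y/(1 + k_d θ_c) = 0.451 / (1 + 0.0414 × 16.2) = 0.451 / 1.671 = 0.2699.
ΔS = 1530 − 28.9 = 1501 mg/L, so the substrate removal rate is 2180 × 1501/1000 = 3272 kg BOD₅/d.
So the net sludge growth is P_X = 0.2699 × 3272 = 883.4 kg VSS/d.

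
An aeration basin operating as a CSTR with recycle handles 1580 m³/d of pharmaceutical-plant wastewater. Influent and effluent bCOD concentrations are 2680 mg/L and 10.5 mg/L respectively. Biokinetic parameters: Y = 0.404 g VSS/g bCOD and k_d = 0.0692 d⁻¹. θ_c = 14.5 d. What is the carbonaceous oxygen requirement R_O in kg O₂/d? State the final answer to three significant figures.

The observed yield is Y_obs = Y/(1 + k_d·θ_c) = 0.404 / (1 + 0.0692 × 14.5) = 0.404 / 2.003 = 0.2017 g VSS per g bCOD removed.
Mass of bCOD removed per day: Q(S₀ − S) = 1580 × 2670 g/m³ = 4218 kg/d.
Net sludge production P_X = 0.2017 × 4218 = 850.6 kg VSS/d.
R_O = Q·ΔS − 1.42 P_X = 4218 − 1208 = 3010 kg O₂/d.

R_O ≈ 3010 kg O₂/d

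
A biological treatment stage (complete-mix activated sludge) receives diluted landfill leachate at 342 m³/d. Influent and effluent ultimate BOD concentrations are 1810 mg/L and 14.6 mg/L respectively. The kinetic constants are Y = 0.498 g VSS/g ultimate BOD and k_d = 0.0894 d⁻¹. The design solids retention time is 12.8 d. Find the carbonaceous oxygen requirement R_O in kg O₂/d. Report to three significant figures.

The observed yield is Y_obs = Y/(1 + k_d·θ_c) = 0.498 / (1 + 0.0894 × 12.8) = 0.498 / 2.144 = 0.2322 g VSS per g ultimate BOD removed.
Mass of ultimate BOD removed per day: Q(S₀ − S) = 342 × 1795 g/m³ = 614.0 kg/d.
Net sludge production P_X = 0.2322 × 614.0 = 142.6 kg VSS/d.
Carbonaceous O₂ demand = substrate oxidised − cell-mass equivalent = 614.0 − 1.42 × 142.6 = 411.5 kg O₂/d.

R_O ≈ 412 kg O₂/d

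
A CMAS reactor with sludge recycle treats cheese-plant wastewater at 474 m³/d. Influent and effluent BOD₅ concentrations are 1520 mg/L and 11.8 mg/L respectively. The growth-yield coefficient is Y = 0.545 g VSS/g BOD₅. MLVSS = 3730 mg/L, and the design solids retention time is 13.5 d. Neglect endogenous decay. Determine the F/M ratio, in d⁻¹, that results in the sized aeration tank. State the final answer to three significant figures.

F/M ≈ 0.137 d⁻¹

V·X = Y·Q·ΔS·θ_c gives V = 0.545 × 474 × (1520 − 11.8) × 13.5 / 3730 = 1410 m³.
F/M = applied load / biomass = Q·S₀/(V·X) = 474 × 1520 / (1410 × 3730) = 0.1370 d⁻¹.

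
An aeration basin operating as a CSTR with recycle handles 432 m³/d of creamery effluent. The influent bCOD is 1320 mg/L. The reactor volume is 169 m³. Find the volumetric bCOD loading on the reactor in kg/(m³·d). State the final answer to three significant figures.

Applied bCOD load per unit volume = Q·S₀/V = (432 × 1320/1000)/169.0 = 3.374 kg bCOD·m⁻³·d⁻¹.

L_v ≈ 3.37 kg bCOD/(m³·d)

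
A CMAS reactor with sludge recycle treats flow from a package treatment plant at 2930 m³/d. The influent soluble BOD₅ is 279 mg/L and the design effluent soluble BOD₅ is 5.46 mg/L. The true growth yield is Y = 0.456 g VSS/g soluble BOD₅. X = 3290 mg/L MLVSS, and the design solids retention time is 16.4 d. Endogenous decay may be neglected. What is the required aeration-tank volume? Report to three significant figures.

V ≈ 1820 m³

Biomass mass balance (decay neglected): V·X = Y·Q·(S₀ − S)·θ_c, so V = 0.456 × 2930 × (279 − 5.46) × 16.4 / 3290 = 1822 m³.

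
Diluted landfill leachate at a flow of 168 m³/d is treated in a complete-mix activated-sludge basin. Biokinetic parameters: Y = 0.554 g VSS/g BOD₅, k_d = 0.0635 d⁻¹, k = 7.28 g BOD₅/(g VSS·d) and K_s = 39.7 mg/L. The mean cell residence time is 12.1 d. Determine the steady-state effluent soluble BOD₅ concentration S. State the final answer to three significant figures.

S ≈ 1.49 mg/L

For a completely mixed reactor with recycle the Lawrence–McCarty relation gives S = K_s·(1 + k_d·θ_c) / [θ_c·(Y·k − k_d) − 1] = 39.7 × (1 + 0.0635 × 12.1) / [12.1 × (0.554 × 7.28 − 0.0635) − 1] = 70.20 / 47.03 = 1.493 mg/L.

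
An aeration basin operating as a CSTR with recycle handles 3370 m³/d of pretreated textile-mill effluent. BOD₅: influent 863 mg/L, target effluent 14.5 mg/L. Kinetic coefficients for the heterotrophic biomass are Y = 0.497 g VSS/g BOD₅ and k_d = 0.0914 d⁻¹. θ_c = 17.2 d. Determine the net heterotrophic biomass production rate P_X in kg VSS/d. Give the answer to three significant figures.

P_X ≈ 553 kg VSS/d

The observed yield is Y_obs = Y/(1 + k_d·θ_c) = 0.497 / (1 + 0.0914 × 17.2) = 0.497 / 2.572 = 0.1932 g VSS per g BOD₅ removed.
Substrate removed = Q·(S₀ − S) = 3370 m³/d × (863 − 14.5) g/m³ = 2.86×10^6 g/d = 2859 kg/d.
Net biomass production P_X = Y_obs × Q·(S₀ − S) = 0.1932 × 2859 = 552.5 kg VSS/d.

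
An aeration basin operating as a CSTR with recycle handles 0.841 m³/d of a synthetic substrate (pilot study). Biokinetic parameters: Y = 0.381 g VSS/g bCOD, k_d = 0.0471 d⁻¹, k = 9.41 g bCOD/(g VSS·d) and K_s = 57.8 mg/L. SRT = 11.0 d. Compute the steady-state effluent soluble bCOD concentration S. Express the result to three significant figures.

S ≈ 2.31 mg/L

From the Monod/SRT balance for a CMAS, S = K_s·(1+k_d θ_c)/[θ_c·(Y k − k_d) − 1] = 57.8 × (1 + 0.0471 × 11.0) / [11.0 × (0.381 × 9.41 − 0.0471) − 1] = 87.75 / 37.92 = 2.314 mg/L.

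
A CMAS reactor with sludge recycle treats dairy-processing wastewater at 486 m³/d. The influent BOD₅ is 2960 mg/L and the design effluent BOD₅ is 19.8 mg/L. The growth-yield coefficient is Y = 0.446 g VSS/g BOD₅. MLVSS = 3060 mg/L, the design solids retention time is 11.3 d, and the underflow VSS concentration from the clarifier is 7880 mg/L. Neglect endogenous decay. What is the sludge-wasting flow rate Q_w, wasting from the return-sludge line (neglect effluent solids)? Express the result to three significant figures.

V·X = Y·Q·ΔS·θ_c gives V = 0.446 × 486 × (2960 − 19.8) × 11.3 / 3060 = 2353 m³.
θ_c = V·X/(Q_w·X_r) when wasting from the recycle, so Q_w = V·X/(θ_c·X_r) = 2353 × 3060 / (11.3 × 7880) = 80.88 m³/d.

Q_w ≈ 80.9 m³/d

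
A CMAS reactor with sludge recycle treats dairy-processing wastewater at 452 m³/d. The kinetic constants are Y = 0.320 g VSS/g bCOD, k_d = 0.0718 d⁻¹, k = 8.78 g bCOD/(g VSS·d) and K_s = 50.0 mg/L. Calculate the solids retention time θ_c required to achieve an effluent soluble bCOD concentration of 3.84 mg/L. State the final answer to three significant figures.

From 1/θ_c = Y·k·S/(K_s + S) − k_d: Y·k·S/(K_s+S) = 0.320 × 8.78 × 3.84 / (50.0 + 3.84) = 0.2004 d⁻¹.
Then 1/θ_c = μ − k_d = 0.2004 − 0.0718 = 0.1286 d⁻¹, giving θ_c = 7.777 d.

θ_c ≈ 7.78 d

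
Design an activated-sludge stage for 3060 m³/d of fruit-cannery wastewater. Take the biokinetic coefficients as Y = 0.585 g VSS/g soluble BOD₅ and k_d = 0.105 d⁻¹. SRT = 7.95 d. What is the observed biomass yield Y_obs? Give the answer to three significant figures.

Observed yield with endogenous decay: Y_obs = Y / (1 + k_d·θ_c) = 0.585 / (1 + 0.105 × 7.95) = 0.585 / 1.835 = 0.3188 g VSS/g soluble BOD₅.

Y_obs ≈ 0.319 g VSS/g soluble BOD₅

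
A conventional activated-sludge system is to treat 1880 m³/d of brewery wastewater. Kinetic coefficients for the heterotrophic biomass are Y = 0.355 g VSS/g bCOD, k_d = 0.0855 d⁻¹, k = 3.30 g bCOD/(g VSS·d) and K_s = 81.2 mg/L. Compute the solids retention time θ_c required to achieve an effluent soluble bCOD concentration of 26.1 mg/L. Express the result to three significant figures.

θ_c ≈ 5.01 d

At the target effluent, Y k S/(K_s+S) = 0.355×3.30×26.1/107.3 = 0.2850 d⁻¹.
1/θ_c = 0.2850 − 0.0855 = 0.1995 d⁻¹, so θ_c = 5.014 d.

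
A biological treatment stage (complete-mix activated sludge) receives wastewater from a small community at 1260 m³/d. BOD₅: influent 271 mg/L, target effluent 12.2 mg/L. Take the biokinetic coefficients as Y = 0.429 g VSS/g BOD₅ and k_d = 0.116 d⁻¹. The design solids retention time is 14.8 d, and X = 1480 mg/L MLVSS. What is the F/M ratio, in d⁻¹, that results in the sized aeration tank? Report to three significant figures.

F/M ≈ 0.448 d⁻¹

From the SRT design equation V = Y Q (S₀−S) θ_c / [X (1 + k_d θ_c)] = 0.429 × 1260 × (271 − 12.2) × 14.8 / [1480 × (1 + 0.116 × 14.8)] = 2.07×10^6 / 4021 = 514.9 m³.
F/M = Q·S₀ / (V·X) = 1260 × 271 / (514.9 × 1480) = 0.4481 g BOD₅·(g VSS·d)⁻¹.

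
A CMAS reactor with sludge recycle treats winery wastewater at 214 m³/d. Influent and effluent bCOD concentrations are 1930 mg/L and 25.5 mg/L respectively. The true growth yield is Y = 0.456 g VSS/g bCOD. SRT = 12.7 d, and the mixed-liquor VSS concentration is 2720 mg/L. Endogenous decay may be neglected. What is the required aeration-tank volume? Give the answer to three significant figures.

V·X = Y·Q·ΔS·θ_c gives V = 0.456 × 214 × (1930 − 25.5) × 12.7 / 2720 = 867.7 m³.

V ≈ 868 m³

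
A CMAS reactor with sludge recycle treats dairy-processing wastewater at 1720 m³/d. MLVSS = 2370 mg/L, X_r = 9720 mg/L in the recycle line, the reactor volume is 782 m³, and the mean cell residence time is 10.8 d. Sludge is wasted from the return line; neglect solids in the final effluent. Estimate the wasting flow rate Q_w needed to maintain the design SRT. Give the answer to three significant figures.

Q_w ≈ 17.7 m³/d

Wasting from the return line (neglecting effluent solids): Q_w = V·X / (θ_c·X_r) = 782.0 × 2370 / (10.8 × 9720) = 17.65 m³/d.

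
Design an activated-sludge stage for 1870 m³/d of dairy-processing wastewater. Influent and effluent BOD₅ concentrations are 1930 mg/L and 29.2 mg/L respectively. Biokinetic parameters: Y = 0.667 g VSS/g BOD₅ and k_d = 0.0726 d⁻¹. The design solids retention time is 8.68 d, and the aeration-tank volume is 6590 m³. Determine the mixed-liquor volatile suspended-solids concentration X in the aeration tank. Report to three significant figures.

X ≈ 1920 mg/L

From V·X·(1 + k_d·θ_c) = Y·Q·(S₀ − S)·θ_c: X = 0.667 × 1870 × (1930 − 29.2) × 8.68 / [6590 × (1 + 0.0726 × 8.68)] = 1916 mg/L.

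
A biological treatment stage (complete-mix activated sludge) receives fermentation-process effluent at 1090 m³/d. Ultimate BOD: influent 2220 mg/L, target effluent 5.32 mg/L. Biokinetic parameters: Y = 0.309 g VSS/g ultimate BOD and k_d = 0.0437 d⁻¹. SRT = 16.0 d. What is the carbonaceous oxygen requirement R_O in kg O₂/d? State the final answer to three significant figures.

Observed yield with endogenous decay: Y_obs = Y / (1 + k_d·θ_c) = 0.309 / (1 + 0.0437 × 16.0) = 0.309 / 1.699 = 0.1819 g VSS/g ultimate BOD.
ΔS = 2220 − 5.32 = 2215 mg/L, so the substrate removal rate is 1090 × 2215/1000 = 2414 kg ultimate BOD/d.
P_X = Y_obs·Q·(S₀ − S) = 0.1819 × 2414 = 439.0 kg VSS/d.
R_O = Q·(S₀ − S) − 1.42·P_X = 2414 − 1.42 × 439.0 = 1791 kg O₂/d.

R_O ≈ 1790 kg O₂/d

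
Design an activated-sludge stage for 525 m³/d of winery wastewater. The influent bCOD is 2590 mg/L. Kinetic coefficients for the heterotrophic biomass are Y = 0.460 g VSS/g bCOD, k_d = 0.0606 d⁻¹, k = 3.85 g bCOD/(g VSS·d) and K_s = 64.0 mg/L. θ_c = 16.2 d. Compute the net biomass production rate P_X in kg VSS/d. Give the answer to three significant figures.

P_X ≈ 315 kg VSS/d

Effluent substrate depends only on kinetics and SRT: S = K_s(1 + k_d θ_c) / [θ_c(Yk − k_d) − 1] = 64.0 × (1 + 0.0606 × 16.2) / [16.2 × (0.460 × 3.85 − 0.0606) − 1] = 126.8 / 26.71 = 4.749 mg/L.
The observed yield is Y_obs = Y/(1 + k_d·θ_c) = 0.460 / (1 + 0.0606 × 16.2) = 0.460 / 1.982 = 0.2321 g VSS per g bCOD removed.
Mass of bCOD removed per day: Q(S₀ − S) = 525 × 2585 g/m³ = 1357 kg/d.
P_X = Y_obs · Q(S₀ − S) = 0.2321 × 1357 = 315.0 kg VSS/d.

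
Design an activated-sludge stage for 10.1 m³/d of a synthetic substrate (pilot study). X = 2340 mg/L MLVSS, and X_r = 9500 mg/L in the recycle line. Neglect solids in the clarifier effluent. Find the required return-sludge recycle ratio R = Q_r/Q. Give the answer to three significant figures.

Solids balance on the clarifier gives (1+R)X = R·X_r, so R = X/(X_r − X) = 2340 / (9500 − 2340) = 0.3268.

R ≈ 0.327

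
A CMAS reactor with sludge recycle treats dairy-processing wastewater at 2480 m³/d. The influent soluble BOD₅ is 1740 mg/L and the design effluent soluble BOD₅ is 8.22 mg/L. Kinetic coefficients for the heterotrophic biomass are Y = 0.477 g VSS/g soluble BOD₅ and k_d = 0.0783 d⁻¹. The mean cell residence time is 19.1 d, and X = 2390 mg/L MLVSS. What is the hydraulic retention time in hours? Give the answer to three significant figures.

τ ≈ 63.5 h

Steady-state biomass mass balance: V·X·(1 + k_d·θ_c) = Y·Q·(S₀ − S)·θ_c, so V = 0.477 × 2480 × (1740 − 8.22) × 19.1 / [2390 × (1 + 0.0783 × 19.1)] = 3.91×10^7 / 5964 = 6560 m³.
HRT = V/Q = 6560 m³ / 2480 m³·d⁻¹ = 2.645 d × 24 = 63.49 h.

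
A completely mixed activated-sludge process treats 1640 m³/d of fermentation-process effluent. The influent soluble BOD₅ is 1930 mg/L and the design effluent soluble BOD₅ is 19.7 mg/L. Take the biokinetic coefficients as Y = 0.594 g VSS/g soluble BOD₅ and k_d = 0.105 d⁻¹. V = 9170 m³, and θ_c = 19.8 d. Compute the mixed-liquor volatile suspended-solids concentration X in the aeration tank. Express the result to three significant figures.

From V·X·(1 + k_d·θ_c) = Y·Q·(S₀ − S)·θ_c: X = 0.594 × 1640 × (1930 − 19.7) × 19.8 / [9170 × (1 + 0.105 × 19.8)] = 1305 mg/L.

X ≈ 1310 mg/L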